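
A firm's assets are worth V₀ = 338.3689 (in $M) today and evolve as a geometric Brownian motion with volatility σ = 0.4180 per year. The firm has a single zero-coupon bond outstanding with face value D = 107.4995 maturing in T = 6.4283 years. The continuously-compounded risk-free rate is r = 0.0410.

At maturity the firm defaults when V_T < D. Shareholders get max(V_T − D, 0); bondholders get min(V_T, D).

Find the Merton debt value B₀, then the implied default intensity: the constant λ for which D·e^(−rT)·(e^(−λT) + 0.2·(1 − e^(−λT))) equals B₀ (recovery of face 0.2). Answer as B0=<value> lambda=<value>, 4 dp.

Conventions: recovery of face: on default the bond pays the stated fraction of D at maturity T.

B0=75.7393 lambda=0.0170

Equity is a call on the firm's assets struck at D = 107.4995:
d₁ = [ln(V₀/D) + (r + σ²/2)T] / (σ√T)
   = [ln(338.3689/107.4995) + (0.0410 + 0.5·0.4180²)·6.4283] / (0.4180·√6.4283)
   = [1.146651 + 0.825149] / 1.059801 = 1.860538
d₂ = d₁ − σ√T = 1.860538 − 1.059801 = 0.800737
N(d₁) = 0.968595,  N(d₂) = 0.788358,  e^(−rT) = 0.768311
E₀ = V₀·N(d₁) − D·e^(−rT)·N(d₂)
   = 338.3689·0.968595 − 107.4995·0.768311·0.788358 = 262.629601
B₀ = V₀ − E₀ = 338.3689 − 262.629601 = 75.739299
e^(−λT) = (B₀·e^(rT)/D − 0.2)/(1 − 0.2) = (75.7393·1.301556/107.4995 − 0.2)/0.8 = 0.89627188
λ = −ln(0.89627188)/6.4283 = 0.017036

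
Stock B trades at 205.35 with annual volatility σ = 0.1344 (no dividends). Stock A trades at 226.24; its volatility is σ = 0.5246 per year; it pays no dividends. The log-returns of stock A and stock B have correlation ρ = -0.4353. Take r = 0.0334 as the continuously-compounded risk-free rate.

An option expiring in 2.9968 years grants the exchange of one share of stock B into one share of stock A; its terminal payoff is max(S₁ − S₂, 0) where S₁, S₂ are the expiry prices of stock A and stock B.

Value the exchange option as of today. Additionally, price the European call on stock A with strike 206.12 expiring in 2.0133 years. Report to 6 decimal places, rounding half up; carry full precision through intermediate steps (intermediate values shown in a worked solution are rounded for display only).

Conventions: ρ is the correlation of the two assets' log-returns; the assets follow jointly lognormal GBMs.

exchange price = 95.761633
price(stock A call K=206.12) = 78.899837

σ_eff = √(σ₁² + σ₂² − 2ρσ₁σ₂) = √(0.5246² + 0.1344² − 2·-0.4353·0.5246·0.1344) = 0.595526
d₁ = (ln(S₁/S₂) + (q₂ − q₁ + σ_eff²/2)T) / (σ_eff√T) = (ln(226.24/205.35) + (0.0 − 0.0 + 0.177326)·2.9968) / 1.030931 = 0.609439
d₂ = d₁ − σ_eff√T = 0.609439 − 1.030931 = -0.421492
N(d₁) = 0.728883,  N(d₂) = 0.336698
V = S₁·e^{−q₁T}·N(d₁) − S₂·e^{−q₂T}·N(d₂) = 164.902575 − 69.140941 = 95.761633
[vanilla: stock A call K=206.12]
σ√T = 0.5246·√2.0133 = 0.744359
d₁ = (ln(S/K) + (r+σ²/2)T) / (σ√T) = (ln(226.24/206.12) + (0.0334+0.5246²/2)·2.0133) / 0.744359 = (0.093138 + 0.344279) / 0.744359 = 0.587643
d₂ = d₁ − σ√T = 0.587643 − 0.744359 = -0.156716
e^{−rT} = 0.934967
N(d₁) = 0.721614,  N(d₂) = 0.437734
price = S·N(d₁) − K·e^{−rT}·N(d₂) = 163.257948 − 84.358111 = 78.899837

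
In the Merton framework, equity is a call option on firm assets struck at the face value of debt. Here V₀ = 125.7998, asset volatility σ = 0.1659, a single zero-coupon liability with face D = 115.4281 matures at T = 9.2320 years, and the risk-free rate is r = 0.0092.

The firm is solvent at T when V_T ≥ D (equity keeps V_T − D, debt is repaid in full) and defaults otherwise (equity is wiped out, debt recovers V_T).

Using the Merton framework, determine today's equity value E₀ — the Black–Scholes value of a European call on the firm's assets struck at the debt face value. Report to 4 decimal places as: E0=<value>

With assets at 125.7998 and a single debt payment of 115.4281 at 9.2320 years:
d₁ = [ln(V₀/D) + (r + σ²/2)T] / (σ√T)
   = [ln(125.7998/115.4281) + (0.0092 + 0.5·0.1659²)·9.2320] / (0.1659·√9.2320)
   = [0.086044 + 0.211980] / 0.504074 = 0.591230
d₂ = d₁ − σ√T = 0.591230 − 0.504074 = 0.087156
N(d₁) = 0.722817,  N(d₂) = 0.534726,  e^(−rT) = 0.918573
E₀ = V₀·N(d₁) − D·e^(−rT)·N(d₂)
   = 125.7998·0.722817 − 115.4281·0.918573·0.534726 = 34.233680

E0=34.2337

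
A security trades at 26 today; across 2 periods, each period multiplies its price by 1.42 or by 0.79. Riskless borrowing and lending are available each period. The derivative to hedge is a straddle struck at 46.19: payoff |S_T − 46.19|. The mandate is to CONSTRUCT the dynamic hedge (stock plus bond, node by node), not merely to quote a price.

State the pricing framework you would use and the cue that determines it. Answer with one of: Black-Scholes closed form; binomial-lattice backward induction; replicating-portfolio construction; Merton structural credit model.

framework: replicating-portfolio construction

Key observation: a price alone would not answer the question — the per-node share/bond construction on the spot-26, 1.42/0.79 tree is required, and only the replicating-portfolio method yields it.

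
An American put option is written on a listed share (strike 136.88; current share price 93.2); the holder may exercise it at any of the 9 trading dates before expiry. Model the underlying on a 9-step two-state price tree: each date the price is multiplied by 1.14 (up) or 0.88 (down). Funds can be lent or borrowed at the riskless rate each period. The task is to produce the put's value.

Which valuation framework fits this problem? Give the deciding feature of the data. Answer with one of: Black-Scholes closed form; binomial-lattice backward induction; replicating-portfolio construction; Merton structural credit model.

Key observation: an American put (K = 136.88, S₀ = 93.2) on a 9-date tree has no closed form — the optimal stopping decision is embedded and must be resolved recursively from expiry.

framework: binomial-lattice backward induction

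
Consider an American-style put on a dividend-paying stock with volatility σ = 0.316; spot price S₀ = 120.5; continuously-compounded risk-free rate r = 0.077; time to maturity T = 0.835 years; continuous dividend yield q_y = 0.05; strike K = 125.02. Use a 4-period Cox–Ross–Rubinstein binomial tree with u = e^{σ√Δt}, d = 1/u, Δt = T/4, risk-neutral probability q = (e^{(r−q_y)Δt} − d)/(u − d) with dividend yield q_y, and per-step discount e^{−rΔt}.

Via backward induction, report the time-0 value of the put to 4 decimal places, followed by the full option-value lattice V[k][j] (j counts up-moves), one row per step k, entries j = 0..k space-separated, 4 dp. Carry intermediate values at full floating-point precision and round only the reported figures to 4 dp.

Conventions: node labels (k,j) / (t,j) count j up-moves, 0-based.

Δt=0.20875, u=1.15532, d=0.86556, q=0.48347, disc=e^(-rΔt)=0.98405
k=4 terminal: V=max(K-S,0) → 57.3841 34.7420 4.5200 0.0000 0.0000
k=3: j=0 S=78.1411 intr=46.8789 cont=45.6968 V=46.8789[EX]; j=1 S=104.3001 intr=20.7199 cont=19.8094 V=20.7199[EX]; j=2 S=139.2161 intr=0.0000 cont=2.2975 V=2.2975[hold]; j=3 S=185.8209 intr=0.0000 cont=0.0000 V=0.0000[hold]
k=2: j=0 S=90.2780 intr=34.7420 cont=33.6859 V=34.7420[EX]; j=1 S=120.5000 intr=4.5200 cont=11.6248 V=11.6248[hold]; j=2 S=160.8392 intr=0.0000 cont=1.1678 V=1.1678[hold]
k=1: j=0 S=104.3001 intr=20.7199 cont=23.1896 V=23.1896[hold]; j=1 S=139.2161 intr=0.0000 cont=6.4643 V=6.4643[hold]
k=0: j=0 S=120.5000 intr=4.5200 cont=14.8626 V=14.8626[hold]

price = 14.8626
tree:
14.8626
23.1896 6.4643
34.7420 11.6248 1.1678
46.8789 20.7199 2.2975 0.0000
57.3841 34.7420 4.5200 0.0000 0.0000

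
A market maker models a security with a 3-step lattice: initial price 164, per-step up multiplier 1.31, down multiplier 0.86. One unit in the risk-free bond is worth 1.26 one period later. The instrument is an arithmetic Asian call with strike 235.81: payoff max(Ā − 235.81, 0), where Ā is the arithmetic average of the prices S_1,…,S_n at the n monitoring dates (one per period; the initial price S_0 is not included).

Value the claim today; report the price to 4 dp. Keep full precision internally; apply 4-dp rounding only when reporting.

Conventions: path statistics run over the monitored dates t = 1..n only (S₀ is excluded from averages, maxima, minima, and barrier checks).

No-arbitrage gives p* = (R−d)/(u−d) = 0.8889: enumerate every path, weight its payoff by its p*-probability, and discount by R^3.
Enumerate all 2^3 = 8 price paths (U = up ×1.31, D = down ×0.86); each path with k up-moves has probability p*^k·(1−p*)^(3−k).
DDD: Ā=122.2159, payoff=0.0000, prob=0.001372
UDD: Ā=186.1660, payoff=0.0000, prob=0.010974
DUD: Ā=161.5660, payoff=0.0000, prob=0.010974
UUD: Ā=246.1064, payoff=10.2964, prob=0.087791
DDU: Ā=140.4100, payoff=0.0000, prob=0.010974
UDU: Ā=213.8804, payoff=0.0000, prob=0.087791
DUU: Ā=189.2804, payoff=0.0000, prob=0.087791
UUU: Ā=288.3224, payoff=52.5124, prob=0.702332
Price = Σ prob·payoff / R^3 = 37.785101 / 2.000376 = 18.8890

price = 18.8890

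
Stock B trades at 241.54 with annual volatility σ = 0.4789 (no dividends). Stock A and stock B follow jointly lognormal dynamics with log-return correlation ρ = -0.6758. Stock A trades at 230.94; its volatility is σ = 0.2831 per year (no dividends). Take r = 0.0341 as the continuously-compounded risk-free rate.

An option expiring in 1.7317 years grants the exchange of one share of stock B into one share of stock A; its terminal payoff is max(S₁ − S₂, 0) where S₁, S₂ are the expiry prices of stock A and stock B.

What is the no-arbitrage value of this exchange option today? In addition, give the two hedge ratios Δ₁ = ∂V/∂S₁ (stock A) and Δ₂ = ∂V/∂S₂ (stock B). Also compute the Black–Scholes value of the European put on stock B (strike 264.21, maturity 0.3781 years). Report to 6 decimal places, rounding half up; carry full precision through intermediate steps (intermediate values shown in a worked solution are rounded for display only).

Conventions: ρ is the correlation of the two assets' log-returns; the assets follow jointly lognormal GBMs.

σ_eff = √(σ₁² + σ₂² − 2ρσ₁σ₂) = √(0.2831² + 0.4789² − 2·-0.6758·0.2831·0.4789) = 0.701952
d₁ = (ln(S₁/S₂) + (q₂ − q₁ + σ_eff²/2)T) / (σ_eff√T) = (ln(230.94/241.54) + (0.0 − 0.0 + 0.246368)·1.7317) / 0.923727 = 0.413281
d₂ = d₁ − σ_eff√T = 0.413281 − 0.923727 = -0.510446
N(d₁) = 0.660300,  N(d₂) = 0.304869
V = S₁·e^{−q₁T}·N(d₁) − S₂·e^{−q₂T}·N(d₂) = 152.489568 − 73.638175 = 78.851394
Δ₁ = e^{−q₁T}·N(d₁) = 0.660300;  Δ₂ = −e^{−q₂T}·N(d₂) = -0.304869
[vanilla: stock B put K=264.21]
σ√T = 0.4789·√0.3781 = 0.294475
d₁ = (ln(S/K) + (r+σ²/2)T) / (σ√T) = (ln(241.54/264.21) + (0.0341+0.4789²/2)·0.3781) / 0.294475 = (-0.089709 + 0.056251) / 0.294475 = -0.113620
d₂ = d₁ − σ√T = -0.113620 − 0.294475 = -0.408095
e^{−rT} = 0.987190
N(−d₁) = 0.545230,  N(−d₂) = 0.658398
price = K·e^{−rT}·N(−d₂) − S·N(−d₁) = 171.726882 − 131.694971 = 40.031911

exchange price = 78.851394
Δ1 = 0.660300
Δ2 = -0.304869
price(stock B put K=264.21) = 40.031911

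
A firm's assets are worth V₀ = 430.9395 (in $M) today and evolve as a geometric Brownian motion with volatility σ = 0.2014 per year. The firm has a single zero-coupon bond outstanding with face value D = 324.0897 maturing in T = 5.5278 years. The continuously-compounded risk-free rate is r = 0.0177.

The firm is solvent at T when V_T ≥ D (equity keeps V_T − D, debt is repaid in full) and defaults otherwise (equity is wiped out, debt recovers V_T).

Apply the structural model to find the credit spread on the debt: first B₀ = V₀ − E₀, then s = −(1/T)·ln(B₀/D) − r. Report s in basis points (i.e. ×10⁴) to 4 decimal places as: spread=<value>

With assets at 430.9395 and a single debt payment of 324.0897 at 5.5278 years:
d₁ = [ln(V₀/D) + (r + σ²/2)T] / (σ√T)
   = [ln(430.9395/324.0897) + (0.0177 + 0.5·0.2014²)·5.5278] / (0.2014·√5.5278)
   = [0.284947 + 0.209951] / 0.473517 = 1.045155
d₂ = d₁ − σ√T = 1.045155 − 0.473517 = 0.571638
N(d₁) = 0.852024,  N(d₂) = 0.716216,  e^(−rT) = 0.906792
E₀ = V₀·N(d₁) − D·e^(−rT)·N(d₂)
   = 430.9395·0.852024 − 324.0897·0.906792·0.716216 = 156.687856
B₀ = V₀ − E₀ = 430.9395 − 156.687856 = 274.251644
spread = −(1/T)·ln(B₀/D) − r = −(1/5.5278)·ln(274.251644/324.0897) − 0.0177 = 0.01250627
in basis points: 0.01250627 × 10⁴ = 125.0627 bp

spread=125.0627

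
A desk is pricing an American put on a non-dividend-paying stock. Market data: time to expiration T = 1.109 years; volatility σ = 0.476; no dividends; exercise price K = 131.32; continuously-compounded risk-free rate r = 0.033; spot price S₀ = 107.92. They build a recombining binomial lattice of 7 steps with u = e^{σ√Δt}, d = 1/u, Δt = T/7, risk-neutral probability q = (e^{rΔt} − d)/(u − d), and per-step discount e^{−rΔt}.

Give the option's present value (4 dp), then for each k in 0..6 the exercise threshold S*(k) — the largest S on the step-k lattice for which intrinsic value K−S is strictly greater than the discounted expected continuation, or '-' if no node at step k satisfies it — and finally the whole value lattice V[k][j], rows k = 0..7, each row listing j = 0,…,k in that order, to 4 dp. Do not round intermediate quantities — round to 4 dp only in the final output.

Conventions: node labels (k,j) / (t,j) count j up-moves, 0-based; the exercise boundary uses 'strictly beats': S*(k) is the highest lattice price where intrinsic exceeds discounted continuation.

price = 34.1487
boundary = - - - 61.1300 73.8817 89.2934 107.9200
tree:
34.1487
45.1236 21.9824
57.4627 31.5209 11.3222
70.1900 43.5546 18.1146 3.6821
80.7408 57.4383 28.1679 6.8223 0.1327
89.4706 70.1900 42.0266 12.6369 0.2501 0.0000
96.6937 80.7408 57.4383 23.4000 0.4712 0.0000 0.0000
102.6701 89.4706 70.1900 42.0266 0.8879 0.0000 0.0000 0.0000

params: Δt=0.15843 u=1.20860 d=0.82740 q=0.46653 e^(-rΔt)=0.99479
t_7 payoffs: 102.6701 89.4706 70.1900 42.0266 0.8879 0.0000 0.0000 0.0000
t_6: node(6,0) S=34.6263 payoff=96.6937 vs cont=96.0089 → 96.6937 [stop]  node(6,1) S=50.5792 payoff=80.7408 vs cont=80.0561 → 80.7408 [stop]  node(6,2) S=73.8817 payoff=57.4383 vs cont=56.7536 → 57.4383 [stop]  node(6,3) S=107.9200 payoff=23.4000 vs cont=22.7152 → 23.4000 [stop]  node(6,4) S=157.6403 payoff=0.0000 vs cont=0.4712 → 0.4712 [wait]  node(6,5) S=230.2673 payoff=0.0000 vs cont=0.0000 → 0.0000 [wait]  node(6,6) S=336.3547 payoff=0.0000 vs cont=0.0000 → 0.0000 [wait]  ⇒ S*(6)=107.9200
t_5: node(5,0) S=41.8494 payoff=89.4706 vs cont=88.7859 → 89.4706 [stop]  node(5,1) S=61.1300 payoff=70.1900 vs cont=69.5053 → 70.1900 [stop]  node(5,2) S=89.2934 payoff=42.0266 vs cont=41.3418 → 42.0266 [stop]  node(5,3) S=130.4321 payoff=0.8879 vs cont=12.6369 → 12.6369 [wait]  node(5,4) S=190.5240 payoff=0.0000 vs cont=0.2501 → 0.2501 [wait]  node(5,5) S=278.3011 payoff=0.0000 vs cont=0.0000 → 0.0000 [wait]  ⇒ S*(5)=89.2934
t_4: node(4,0) S=50.5792 payoff=80.7408 vs cont=80.0561 → 80.7408 [stop]  node(4,1) S=73.8817 payoff=57.4383 vs cont=56.7536 → 57.4383 [stop]  node(4,2) S=107.9200 payoff=23.4000 vs cont=28.1679 → 28.1679 [wait]  node(4,3) S=157.6403 payoff=0.0000 vs cont=6.8223 → 6.8223 [wait]  node(4,4) S=230.2673 payoff=0.0000 vs cont=0.1327 → 0.1327 [wait]  ⇒ S*(4)=73.8817
t_3: node(3,0) S=61.1300 payoff=70.1900 vs cont=69.5053 → 70.1900 [stop]  node(3,1) S=89.2934 payoff=42.0266 vs cont=43.5546 → 43.5546 [wait]  node(3,2) S=130.4321 payoff=0.8879 vs cont=18.1146 → 18.1146 [wait]  node(3,3) S=190.5240 payoff=0.0000 vs cont=3.6821 → 3.6821 [wait]  ⇒ S*(3)=61.1300
t_2: node(2,0) S=73.8817 payoff=57.4383 vs cont=57.4627 → 57.4627 [wait]  node(2,1) S=107.9200 payoff=23.4000 vs cont=31.5209 → 31.5209 [wait]  node(2,2) S=157.6403 payoff=0.0000 vs cont=11.3222 → 11.3222 [wait]  ⇒ S*(2)=-
t_1: node(1,0) S=89.2934 payoff=42.0266 vs cont=45.1236 → 45.1236 [wait]  node(1,1) S=130.4321 payoff=0.8879 vs cont=21.9824 → 21.9824 [wait]  ⇒ S*(1)=-
t_0: node(0,0) S=107.9200 payoff=23.4000 vs cont=34.1487 → 34.1487 [wait]  ⇒ S*(0)=-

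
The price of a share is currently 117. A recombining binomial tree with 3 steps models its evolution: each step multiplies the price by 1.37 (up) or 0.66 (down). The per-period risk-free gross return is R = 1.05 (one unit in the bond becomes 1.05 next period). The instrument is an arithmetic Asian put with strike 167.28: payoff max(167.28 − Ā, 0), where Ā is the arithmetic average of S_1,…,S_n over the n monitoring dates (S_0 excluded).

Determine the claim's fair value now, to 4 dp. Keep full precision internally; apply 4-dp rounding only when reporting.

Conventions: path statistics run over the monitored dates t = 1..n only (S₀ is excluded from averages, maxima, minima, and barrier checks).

price = 42.4231

With p* = (R−d)/(u−d) = 0.5493, sum probability × payoff across the paths and divide by R^3.
Enumerate all 2^3 = 8 price paths (U = up ×1.37, D = down ×0.66); each path with k up-moves has probability p*^k·(1−p*)^(3−k).
DDD: Ā=53.9407, payoff=113.3393, prob=0.091553
UDD: Ā=111.9679, payoff=55.3121, prob=0.111581
DUD: Ā=84.2779, payoff=83.0021, prob=0.111581
UUD: Ā=174.9405, payoff=0.0000, prob=0.135989
DDU: Ā=66.0025, payoff=101.2775, prob=0.111581
UDU: Ā=137.0052, payoff=30.2748, prob=0.135989
DUU: Ā=109.3152, payoff=57.9648, prob=0.135989
UUU: Ā=226.9119, payoff=0.0000, prob=0.165737
Price = Σ prob·payoff / R^3 = 49.110061 / 1.157625 = 42.4231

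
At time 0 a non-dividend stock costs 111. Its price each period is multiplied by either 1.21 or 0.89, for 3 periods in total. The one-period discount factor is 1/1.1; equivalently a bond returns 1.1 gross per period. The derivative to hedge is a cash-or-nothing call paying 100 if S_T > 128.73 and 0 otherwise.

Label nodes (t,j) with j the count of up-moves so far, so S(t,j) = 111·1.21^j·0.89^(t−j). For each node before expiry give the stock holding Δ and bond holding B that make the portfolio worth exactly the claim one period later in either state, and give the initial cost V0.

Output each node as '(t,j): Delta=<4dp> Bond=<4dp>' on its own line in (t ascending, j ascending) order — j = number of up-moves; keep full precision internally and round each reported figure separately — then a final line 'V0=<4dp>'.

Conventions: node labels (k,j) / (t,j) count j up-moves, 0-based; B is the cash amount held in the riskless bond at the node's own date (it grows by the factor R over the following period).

Since d<R<u, set p* = (R−d)/(u−d) = 0.6563; price each node as the discounted p*-expectation of its children.
At maturity the claim pays: V(3,0)=0.0000, V(3,1)=0.0000, V(3,2)=100.0000, V(3,3)=100.0000
  t=2,j=0: stock 87.9231 → up 106.3870 (V=0.0000), down 78.2516 (V=0.0000). Price 0.0000; hedge Δ=0.0000, bond B=0.0000.
  t=2,j=1: stock 119.5359 → up 144.6384 (V=100.0000), down 106.3870 (V=0.0000). Price 59.6591; hedge Δ=2.6143, bond B=-252.8409.
  t=2,j=2: stock 162.5151 → up 196.6433 (V=100.0000), down 144.6384 (V=100.0000). Price 90.9091; hedge Δ=0.0000, bond B=90.9091.
  t=1,j=0: stock 98.7900 → up 119.5359 (V=59.6591), down 87.9231 (V=0.0000). Price 35.5921; hedge Δ=1.8872, bond B=-150.8426.
  t=1,j=1: stock 134.3100 → up 162.5151 (V=90.9091), down 119.5359 (V=59.6591). Price 72.8790; hedge Δ=0.7271, bond B=-24.7772.
  t=0,j=0: stock 111.0000 → up 134.3100 (V=72.8790), down 98.7900 (V=35.5921). Price 54.6015; hedge Δ=1.0497, bond B=-61.9202.
As a check, the time-0 holding Δ(0,0)·S0 + B(0,0) comes to 54.6015 — exactly V0.

(0,0): Delta=1.0497 Bond=-61.9202
(1,0): Delta=1.8872 Bond=-150.8426
(1,1): Delta=0.7271 Bond=-24.7772
(2,0): Delta=0.0000 Bond=0.0000
(2,1): Delta=2.6143 Bond=-252.8409
(2,2): Delta=0.0000 Bond=90.9091
V0=54.6015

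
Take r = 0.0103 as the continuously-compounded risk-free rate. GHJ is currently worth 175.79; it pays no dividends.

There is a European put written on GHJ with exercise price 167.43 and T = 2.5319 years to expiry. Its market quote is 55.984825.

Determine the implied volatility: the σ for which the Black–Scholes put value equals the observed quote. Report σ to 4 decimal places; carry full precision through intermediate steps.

sigma = 0.5997

At σ = 0.5997 the Black–Scholes value reproduces the quote:
σ√T = 0.5997·√2.5319 = 0.954239
d₁ = (ln(S/K) + (r+σ²/2)T) / (σ√T) = (ln(175.79/167.43) + (0.0103+0.5997²/2)·2.5319) / 0.954239 = (0.048725 + 0.481365) / 0.954239 = 0.555510
d₂ = d₁ − σ√T = 0.555510 − 0.954239 = -0.398729
e^{−rT} = 0.974259
N(−d₁) = 0.289273,  N(−d₂) = 0.654954
V = K·e^{−rT}·N(−d₂) − S·N(−d₁) = 106.836103 − 50.851278 = 55.984825 (the observed quote) — the price is monotone increasing in volatility, hence this σ is the only solution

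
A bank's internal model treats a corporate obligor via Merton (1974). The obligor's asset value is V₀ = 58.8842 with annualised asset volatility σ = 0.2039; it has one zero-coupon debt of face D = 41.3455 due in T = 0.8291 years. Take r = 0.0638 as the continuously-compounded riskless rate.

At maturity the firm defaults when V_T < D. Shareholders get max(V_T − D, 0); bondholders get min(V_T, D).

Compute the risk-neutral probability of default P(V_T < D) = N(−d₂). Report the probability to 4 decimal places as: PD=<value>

Equity is a call on the firm's assets struck at D = 41.3455:
d₁ = [ln(V₀/D) + (r + σ²/2)T] / (σ√T)
   = [ln(58.8842/41.3455) + (0.0638 + 0.5·0.2039²)·0.8291] / (0.2039·√0.8291)
   = [0.353609 + 0.070132] / 0.185661 = 2.282336
d₂ = d₁ − σ√T = 2.282336 − 0.185661 = 2.096675
risk-neutral PD = N(−d₂) = N(-2.096675) = 0.018011

PD=0.0180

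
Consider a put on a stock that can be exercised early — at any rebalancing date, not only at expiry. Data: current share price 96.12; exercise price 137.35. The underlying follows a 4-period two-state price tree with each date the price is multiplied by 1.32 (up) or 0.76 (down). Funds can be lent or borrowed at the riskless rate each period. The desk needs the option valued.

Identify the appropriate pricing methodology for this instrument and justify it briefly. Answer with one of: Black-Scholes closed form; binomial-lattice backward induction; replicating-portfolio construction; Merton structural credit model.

framework: binomial-lattice backward induction

Key observation: the defining feature is the embedded early-exercise option across 4 discrete dates on the spot-96.12 tree; pricing the strike-137.35 put means working backward with an exercise test at every node.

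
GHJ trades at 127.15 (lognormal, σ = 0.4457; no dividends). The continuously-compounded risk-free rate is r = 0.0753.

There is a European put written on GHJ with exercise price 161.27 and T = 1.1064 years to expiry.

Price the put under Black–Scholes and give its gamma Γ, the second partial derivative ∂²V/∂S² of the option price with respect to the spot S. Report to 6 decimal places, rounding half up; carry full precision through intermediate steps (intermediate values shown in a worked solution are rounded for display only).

price = 37.490294
Γ = 0.006663

σ√T = 0.4457·√1.1064 = 0.468812
d₁ = (ln(S/K) + (r+σ²/2)T) / (σ√T) = (ln(127.15/161.27) + (0.0753+0.4457²/2)·1.1064) / 0.468812 = (-0.237712 + 0.193204) / 0.468812 = -0.094938
d₂ = d₁ − σ√T = -0.094938 − 0.468812 = -0.563750
e^{−rT} = 0.920064
N(−d₁) = 0.537818,  N(−d₂) = 0.713538
Put price V = K·e^{−rT}·N(−d₂) − S·N(−d₁) = 105.873864 − 68.383570 = 37.490294
φ(d₁) = (1/√(2π))·e^{−d₁²/2} = 0.397148
Γ = φ(d₁) / (S·σ·√T) = 0.006663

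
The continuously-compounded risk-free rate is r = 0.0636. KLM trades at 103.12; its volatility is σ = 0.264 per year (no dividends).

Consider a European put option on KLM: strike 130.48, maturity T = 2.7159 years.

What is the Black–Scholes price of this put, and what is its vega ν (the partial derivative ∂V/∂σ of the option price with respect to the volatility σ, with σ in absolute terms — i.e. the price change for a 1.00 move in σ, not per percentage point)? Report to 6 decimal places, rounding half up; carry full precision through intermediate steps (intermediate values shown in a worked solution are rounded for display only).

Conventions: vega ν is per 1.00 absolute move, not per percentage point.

price = 21.848697
ν = 67.613216

σ√T = 0.264·√2.7159 = 0.435072
d₁ = (ln(S/K) + (r+σ²/2)T) / (σ√T) = (ln(103.12/130.48) + (0.0636+0.264²/2)·2.7159) / 0.435072 = (-0.235327 + 0.267375) / 0.435072 = 0.073662
d₂ = d₁ − σ√T = 0.073662 − 0.435072 = -0.361410
e^{−rT} = 0.841364
N(−d₁) = 0.470640,  N(−d₂) = 0.641103
Put price V = K·e^{−rT}·N(−d₂) − S·N(−d₁) = 70.381052 − 48.532356 = 21.848697
φ(d₁) = (1/√(2π))·e^{−d₁²/2} = 0.397861
ν = S·φ(d₁)·√T = 67.613216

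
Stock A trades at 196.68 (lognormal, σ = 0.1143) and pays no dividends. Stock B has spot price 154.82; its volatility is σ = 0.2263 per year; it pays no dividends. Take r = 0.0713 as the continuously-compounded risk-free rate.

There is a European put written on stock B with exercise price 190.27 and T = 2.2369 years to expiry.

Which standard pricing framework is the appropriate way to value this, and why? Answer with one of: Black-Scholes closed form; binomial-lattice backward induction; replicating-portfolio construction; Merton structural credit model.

framework: Black-Scholes closed form

Key observation: the instrument is a plain European put (strike 190.27) on a lognormal asset; the exact continuous-time formula applies directly.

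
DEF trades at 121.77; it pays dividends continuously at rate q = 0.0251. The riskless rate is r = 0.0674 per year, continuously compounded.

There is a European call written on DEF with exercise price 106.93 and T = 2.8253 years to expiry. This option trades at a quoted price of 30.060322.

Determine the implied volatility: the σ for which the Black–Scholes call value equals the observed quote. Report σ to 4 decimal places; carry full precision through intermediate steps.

sigma = 0.2113

At σ = 0.2113 the Black–Scholes value reproduces the quote:
σ√T = 0.2113·√2.8253 = 0.355166
d₁ = (ln(S/K) + (r−q+σ²/2)T) / (σ√T) = (ln(121.77/106.93) + (0.0674−0.0251+0.2113²/2)·2.8253) / 0.355166 = (0.129960 + 0.182582) / 0.355166 = 0.879986
d₂ = d₁ − σ√T = 0.879986 − 0.355166 = 0.524820
e^{−rT} = 0.826608
e^{−qT} = 0.931541
N(d₁) = 0.810567,  N(d₂) = 0.700146
V = S·e^{−qT}·N(d₁) − K·e^{−rT}·N(d₂) = 91.945602 − 61.885280 = 30.060322 (matching the quote); vega is positive throughout, so no other σ reproduces this price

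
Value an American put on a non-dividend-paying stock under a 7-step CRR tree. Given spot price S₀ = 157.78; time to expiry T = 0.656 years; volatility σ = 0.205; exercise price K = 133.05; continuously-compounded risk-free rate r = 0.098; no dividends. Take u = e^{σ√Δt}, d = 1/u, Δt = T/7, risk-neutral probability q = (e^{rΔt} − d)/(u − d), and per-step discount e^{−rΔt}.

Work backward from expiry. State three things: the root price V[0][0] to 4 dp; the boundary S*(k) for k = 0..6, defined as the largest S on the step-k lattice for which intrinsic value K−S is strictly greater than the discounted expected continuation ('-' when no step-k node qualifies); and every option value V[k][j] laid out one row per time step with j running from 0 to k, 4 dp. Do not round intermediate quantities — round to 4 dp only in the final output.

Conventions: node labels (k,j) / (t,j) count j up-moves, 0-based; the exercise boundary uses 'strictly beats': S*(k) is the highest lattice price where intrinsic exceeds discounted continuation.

price = 0.9202
boundary = - - - - - 115.2865 122.7533
tree:
0.9202
1.7582 0.2711
3.2926 0.5708 0.0379
6.0087 1.1936 0.0865 0.0000
10.5912 2.4749 0.1974 0.0000 0.0000
17.7635 5.0800 0.4505 0.0000 0.0000 0.0000
24.7761 10.2967 1.0281 0.0000 0.0000 0.0000 0.0000
31.3621 17.7635 2.3463 0.0000 0.0000 0.0000 0.0000 0.0000

Δt=0.09371  u=1.06477  d=0.93917  q=0.55778  discount=0.99086
step 7 (expiry): payoffs max(K−S,0) = 31.3621 17.7635 2.3463 0.0000 0.0000 0.0000 0.0000 0.0000
step 6: (k=6,j=0): S=108.2739, K−S=24.7761, hold=23.5597 ⇒ V=24.7761 exercise | (k=6,j=1): S=122.7533, K−S=10.2967, hold=9.0803 ⇒ V=10.2967 exercise | (k=6,j=2): S=139.1690, K−S=0.0000, hold=1.0281 ⇒ V=1.0281 continue | (k=6,j=3): S=157.7800, K−S=0.0000, hold=0.0000 ⇒ V=0.0000 continue | (k=6,j=4): S=178.8798, K−S=0.0000, hold=0.0000 ⇒ V=0.0000 continue | (k=6,j=5): S=202.8013, K−S=0.0000, hold=0.0000 ⇒ V=0.0000 continue | (k=6,j=6): S=229.9217, K−S=0.0000, hold=0.0000 ⇒ V=0.0000 continue  boundary S*=122.7533
step 5: (k=5,j=0): S=115.2865, K−S=17.7635, hold=16.5471 ⇒ V=17.7635 exercise | (k=5,j=1): S=130.7037, K−S=2.3463, hold=5.0800 ⇒ V=5.0800 continue | (k=5,j=2): S=148.1826, K−S=0.0000, hold=0.4505 ⇒ V=0.4505 continue | (k=5,j=3): S=167.9990, K−S=0.0000, hold=0.0000 ⇒ V=0.0000 continue | (k=5,j=4): S=190.4654, K−S=0.0000, hold=0.0000 ⇒ V=0.0000 continue | (k=5,j=5): S=215.9361, K−S=0.0000, hold=0.0000 ⇒ V=0.0000 continue  boundary S*=115.2865
step 4: (k=4,j=0): S=122.7533, K−S=10.2967, hold=10.5912 ⇒ V=10.5912 continue | (k=4,j=1): S=139.1690, K−S=0.0000, hold=2.4749 ⇒ V=2.4749 continue | (k=4,j=2): S=157.7800, K−S=0.0000, hold=0.1974 ⇒ V=0.1974 continue | (k=4,j=3): S=178.8798, K−S=0.0000, hold=0.0000 ⇒ V=0.0000 continue | (k=4,j=4): S=202.8013, K−S=0.0000, hold=0.0000 ⇒ V=0.0000 continue  boundary S*=-
step 3: (k=3,j=0): S=130.7037, K−S=2.3463, hold=6.0087 ⇒ V=6.0087 continue | (k=3,j=1): S=148.1826, K−S=0.0000, hold=1.1936 ⇒ V=1.1936 continue | (k=3,j=2): S=167.9990, K−S=0.0000, hold=0.0865 ⇒ V=0.0865 continue | (k=3,j=3): S=190.4654, K−S=0.0000, hold=0.0000 ⇒ V=0.0000 continue  boundary S*=-
step 2: (k=2,j=0): S=139.1690, K−S=0.0000, hold=3.2926 ⇒ V=3.2926 continue | (k=2,j=1): S=157.7800, K−S=0.0000, hold=0.5708 ⇒ V=0.5708 continue | (k=2,j=2): S=178.8798, K−S=0.0000, hold=0.0379 ⇒ V=0.0379 continue  boundary S*=-
step 1: (k=1,j=0): S=148.1826, K−S=0.0000, hold=1.7582 ⇒ V=1.7582 continue | (k=1,j=1): S=167.9990, K−S=0.0000, hold=0.2711 ⇒ V=0.2711 continue  boundary S*=-
step 0: (k=0,j=0): S=157.7800, K−S=0.0000, hold=0.9202 ⇒ V=0.9202 continue  boundary S*=-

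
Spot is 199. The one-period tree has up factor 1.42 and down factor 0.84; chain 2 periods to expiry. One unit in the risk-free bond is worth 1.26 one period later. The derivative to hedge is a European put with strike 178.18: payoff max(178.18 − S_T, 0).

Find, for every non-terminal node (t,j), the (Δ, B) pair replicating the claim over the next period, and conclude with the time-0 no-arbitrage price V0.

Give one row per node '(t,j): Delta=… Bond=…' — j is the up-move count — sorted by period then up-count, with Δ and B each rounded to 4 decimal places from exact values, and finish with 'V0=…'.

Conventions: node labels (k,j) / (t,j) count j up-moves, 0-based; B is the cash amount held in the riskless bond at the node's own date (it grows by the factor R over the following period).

Under the risk-neutral measure, an up-move has probability p* = (R−d)/(u−d) = 0.7241 and values discount at R = 1.26.
Terminal payoffs: V(2,0)=37.7656, V(2,1)=0.0000, V(2,2)=0.0000
Node (1,0) S=167.1600: V=(p*·0.0000+(1−p*)·37.7656)/1.26=8.2683; Δ=(0.0000−37.7656)/(237.3672−140.4144)=-0.3895; B=V−Δ·S=73.3814
Node (1,1) S=282.5800: V=(p*·0.0000+(1−p*)·0.0000)/1.26=0.0000; Δ=(0.0000−0.0000)/(401.2636−237.3672)=0.0000; B=V−Δ·S=0.0000
Node (0,0) S=199.0000: V=(p*·0.0000+(1−p*)·8.2683)/1.26=1.8103; Δ=(0.0000−8.2683)/(282.5800−167.1600)=-0.0716; B=V−Δ·S=16.0660
Sanity check at the root: Δ(0,0)·S0 + B(0,0) reproduces V0 = 1.8103.

(0,0): Delta=-0.0716 Bond=16.0660
(1,0): Delta=-0.3895 Bond=73.3814
(1,1): Delta=0.0000 Bond=0.0000
V0=1.8103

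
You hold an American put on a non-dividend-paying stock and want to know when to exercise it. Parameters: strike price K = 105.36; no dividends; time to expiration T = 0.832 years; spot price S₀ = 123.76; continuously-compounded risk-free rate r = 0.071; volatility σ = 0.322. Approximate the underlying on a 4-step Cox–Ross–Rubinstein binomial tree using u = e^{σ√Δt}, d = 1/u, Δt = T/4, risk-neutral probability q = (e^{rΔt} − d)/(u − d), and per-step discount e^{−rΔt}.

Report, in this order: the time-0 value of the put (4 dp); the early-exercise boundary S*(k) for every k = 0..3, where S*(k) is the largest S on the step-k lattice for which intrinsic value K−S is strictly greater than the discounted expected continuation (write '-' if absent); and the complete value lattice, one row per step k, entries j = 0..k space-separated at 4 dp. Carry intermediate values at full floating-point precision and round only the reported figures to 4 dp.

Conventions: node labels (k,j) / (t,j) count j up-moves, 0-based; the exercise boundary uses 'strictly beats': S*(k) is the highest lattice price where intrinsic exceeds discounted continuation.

params: Δt=0.20800 u=1.15819 d=0.86342 q=0.51382 e^(-rΔt)=0.98534
t_4 payoffs: 36.5791 13.0978 0.0000 0.0000 0.0000
t_3: node(3,0) S=79.6610 payoff=25.6990 vs cont=24.1545 → 25.6990 [stop]  node(3,1) S=106.8568 payoff=0.0000 vs cont=6.2745 → 6.2745 [wait]  node(3,2) S=143.3370 payoff=0.0000 vs cont=0.0000 → 0.0000 [wait]  node(3,3) S=192.2714 payoff=0.0000 vs cont=0.0000 → 0.0000 [wait]  ⇒ S*(3)=79.6610
t_2: node(2,0) S=92.2622 payoff=13.0978 vs cont=15.4878 → 15.4878 [wait]  node(2,1) S=123.7600 payoff=0.0000 vs cont=3.0058 → 3.0058 [wait]  node(2,2) S=166.0109 payoff=0.0000 vs cont=0.0000 → 0.0000 [wait]  ⇒ S*(2)=-
t_1: node(1,0) S=106.8568 payoff=0.0000 vs cont=8.9412 → 8.9412 [wait]  node(1,1) S=143.3370 payoff=0.0000 vs cont=1.4399 → 1.4399 [wait]  ⇒ S*(1)=-
t_0: node(0,0) S=123.7600 payoff=0.0000 vs cont=5.0123 → 5.0123 [wait]  ⇒ S*(0)=-

price = 5.0123
boundary = - - - 79.6610
tree:
5.0123
8.9412 1.4399
15.4878 3.0058 0.0000
25.6990 6.2745 0.0000 0.0000
36.5791 13.0978 0.0000 0.0000 0.0000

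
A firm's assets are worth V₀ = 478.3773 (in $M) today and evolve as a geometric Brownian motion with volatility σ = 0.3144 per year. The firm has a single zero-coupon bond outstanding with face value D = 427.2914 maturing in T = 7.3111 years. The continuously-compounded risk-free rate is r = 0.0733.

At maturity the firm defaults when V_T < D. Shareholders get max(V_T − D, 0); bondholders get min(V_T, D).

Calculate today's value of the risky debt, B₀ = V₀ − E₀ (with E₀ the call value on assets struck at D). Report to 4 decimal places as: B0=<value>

B0=214.2550

Apply the equity-as-call identities (strike 427.2914, horizon 7.3111 years):
d₁ = [ln(V₀/D) + (r + σ²/2)T] / (σ√T)
   = [ln(478.3773/427.2914) + (0.0733 + 0.5·0.3144²)·7.3111] / (0.3144·√7.3111)
   = [0.112934 + 0.897245] / 0.850108 = 1.188295
d₂ = d₁ − σ√T = 1.188295 − 0.850108 = 0.338187
N(d₁) = 0.882641,  N(d₂) = 0.632389,  e^(−rT) = 0.585140
E₀ = V₀·N(d₁) − D·e^(−rT)·N(d₂)
   = 478.3773·0.882641 − 427.2914·0.585140·0.632389 = 264.122280
B₀ = V₀ − E₀ = 478.3773 − 264.122280 = 214.255020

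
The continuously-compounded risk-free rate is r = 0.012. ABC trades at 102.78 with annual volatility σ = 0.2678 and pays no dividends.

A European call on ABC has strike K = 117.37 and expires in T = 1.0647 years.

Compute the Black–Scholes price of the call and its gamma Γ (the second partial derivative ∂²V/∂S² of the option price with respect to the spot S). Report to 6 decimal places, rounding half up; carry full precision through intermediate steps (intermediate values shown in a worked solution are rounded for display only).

σ√T = 0.2678·√1.0647 = 0.276328
d₁ = (ln(S/K) + (r+σ²/2)T) / (σ√T) = (ln(102.78/117.37) + (0.012+0.2678²/2)·1.0647) / 0.276328 = (-0.132741 + 0.050955) / 0.276328 = -0.295974
d₂ = d₁ − σ√T = -0.295974 − 0.276328 = -0.572301
e^{−rT} = 0.987305
N(d₁) = 0.383625,  N(d₂) = 0.283559
Call price V = S·N(d₁) − K·e^{−rT}·N(d₂) = 39.428985 − 32.858802 = 6.570183
φ(d₁) = (1/√(2π))·e^{−d₁²/2} = 0.381846
Γ = φ(d₁) / (S·σ·√T) = 0.013445

price = 6.570183
Γ = 0.013445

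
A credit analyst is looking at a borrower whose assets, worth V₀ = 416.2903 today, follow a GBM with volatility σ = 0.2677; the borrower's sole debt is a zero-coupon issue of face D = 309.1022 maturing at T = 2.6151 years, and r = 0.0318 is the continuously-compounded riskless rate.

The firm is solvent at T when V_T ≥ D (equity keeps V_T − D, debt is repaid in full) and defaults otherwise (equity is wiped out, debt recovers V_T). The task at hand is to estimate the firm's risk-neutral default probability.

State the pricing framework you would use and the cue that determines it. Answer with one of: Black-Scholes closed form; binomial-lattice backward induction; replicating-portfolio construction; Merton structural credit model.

framework: Merton structural credit model

Key observation: with the firm-asset dynamics (V₀ = 416.2903) and a single zero-coupon liability of face 309.1022 given, debt value, spread, and default probability all derive from the option view of the balance sheet.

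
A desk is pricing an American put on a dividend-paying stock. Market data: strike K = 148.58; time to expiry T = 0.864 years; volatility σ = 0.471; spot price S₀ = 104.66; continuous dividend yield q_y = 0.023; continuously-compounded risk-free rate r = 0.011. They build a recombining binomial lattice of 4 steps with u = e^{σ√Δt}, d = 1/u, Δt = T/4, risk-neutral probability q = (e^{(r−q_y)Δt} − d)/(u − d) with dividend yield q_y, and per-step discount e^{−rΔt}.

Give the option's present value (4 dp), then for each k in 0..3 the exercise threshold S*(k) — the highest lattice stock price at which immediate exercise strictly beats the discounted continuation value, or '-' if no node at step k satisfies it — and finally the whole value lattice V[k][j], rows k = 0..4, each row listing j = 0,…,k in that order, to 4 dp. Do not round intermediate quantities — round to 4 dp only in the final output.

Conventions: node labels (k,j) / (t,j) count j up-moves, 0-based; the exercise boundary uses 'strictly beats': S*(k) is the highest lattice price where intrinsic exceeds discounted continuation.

Δt=0.21600  u=1.24471  d=0.80340  q=0.43963  discount=0.99763
step 4 (expiry): payoffs max(K−S,0) = 104.9776 81.0268 43.9200 0.0000 0.0000
step 3: (k=3,j=0): S=54.2723, K−S=94.3077, hold=94.2241 ⇒ V=94.3077 exercise | (k=3,j=1): S=84.0840, K−S=64.4960, hold=64.5601 ⇒ V=64.5601 continue | (k=3,j=2): S=130.2711, K−S=18.3089, hold=24.5532 ⇒ V=24.5532 continue | (k=3,j=3): S=201.8288, K−S=0.0000, hold=0.0000 ⇒ V=0.0000 continue  boundary S*=54.2723
step 2: (k=2,j=0): S=67.5532, K−S=81.0268, hold=81.0371 ⇒ V=81.0371 continue | (k=2,j=1): S=104.6600, K−S=43.9200, hold=46.8605 ⇒ V=46.8605 continue | (k=2,j=2): S=162.1495, K−S=0.0000, hold=13.7263 ⇒ V=13.7263 continue  boundary S*=-
step 1: (k=1,j=0): S=84.0840, K−S=64.4960, hold=65.8555 ⇒ V=65.8555 continue | (k=1,j=1): S=130.2711, K−S=18.3089, hold=32.2172 ⇒ V=32.2172 continue  boundary S*=-
step 0: (k=0,j=0): S=104.6600, K−S=43.9200, hold=50.9461 ⇒ V=50.9461 continue  boundary S*=-

price = 50.9461
boundary = - - - 54.2723
tree:
50.9461
65.8555 32.2172
81.0371 46.8605 13.7263
94.3077 64.5601 24.5532 0.0000
104.9776 81.0268 43.9200 0.0000 0.0000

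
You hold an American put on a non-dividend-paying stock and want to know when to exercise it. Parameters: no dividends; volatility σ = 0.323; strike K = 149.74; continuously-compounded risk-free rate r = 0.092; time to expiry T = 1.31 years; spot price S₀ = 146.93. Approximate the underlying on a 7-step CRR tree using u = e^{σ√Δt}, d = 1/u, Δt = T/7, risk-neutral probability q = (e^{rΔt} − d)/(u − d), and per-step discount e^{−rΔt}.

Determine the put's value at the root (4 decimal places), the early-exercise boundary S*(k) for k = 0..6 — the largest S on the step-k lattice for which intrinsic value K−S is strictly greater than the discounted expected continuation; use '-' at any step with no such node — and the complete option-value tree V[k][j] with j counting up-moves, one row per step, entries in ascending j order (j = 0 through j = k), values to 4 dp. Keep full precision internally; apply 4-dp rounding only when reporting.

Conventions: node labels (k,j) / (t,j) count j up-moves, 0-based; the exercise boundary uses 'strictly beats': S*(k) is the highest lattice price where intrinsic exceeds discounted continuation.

price = 16.7878
boundary = - - 111.1073 96.6182 111.1073 96.6182 111.1073
tree:
16.7878
25.9016 9.1631
38.6327 15.3313 3.9302
53.1218 24.8325 7.3111 1.0260
65.7215 38.6327 13.2678 2.2071 0.0000
76.6781 53.1218 23.2501 4.7478 0.0000 0.0000
86.2059 65.7215 38.6327 10.2133 0.0000 0.0000 0.0000
94.4912 76.6781 53.1218 21.9707 0.0000 0.0000 0.0000 0.0000

params: Δt=0.18714 u=1.14996 d=0.86959 q=0.52706 e^(-rΔt)=0.98293
t_7 payoffs: 94.4912 76.6781 53.1218 21.9707 0.0000 0.0000 0.0000 0.0000
t_6: node(6,0) S=63.5341 payoff=86.2059 vs cont=83.6498 → 86.2059 [stop]  node(6,1) S=84.0185 payoff=65.7215 vs cont=63.1655 → 65.7215 [stop]  node(6,2) S=111.1073 payoff=38.6327 vs cont=36.0766 → 38.6327 [stop]  node(6,3) S=146.9300 payoff=2.8100 vs cont=10.2133 → 10.2133 [wait]  node(6,4) S=194.3024 payoff=0.0000 vs cont=0.0000 → 0.0000 [wait]  node(6,5) S=256.9485 payoff=0.0000 vs cont=0.0000 → 0.0000 [wait]  node(6,6) S=339.7926 payoff=0.0000 vs cont=0.0000 → 0.0000 [wait]  ⇒ S*(6)=111.1073
t_5: node(5,0) S=73.0619 payoff=76.6781 vs cont=74.1221 → 76.6781 [stop]  node(5,1) S=96.6182 payoff=53.1218 vs cont=50.5658 → 53.1218 [stop]  node(5,2) S=127.7693 payoff=21.9707 vs cont=23.2501 → 23.2501 [wait]  node(5,3) S=168.9641 payoff=0.0000 vs cont=4.7478 → 4.7478 [wait]  node(5,4) S=223.4406 payoff=0.0000 vs cont=0.0000 → 0.0000 [wait]  node(5,5) S=295.4813 payoff=0.0000 vs cont=0.0000 → 0.0000 [wait]  ⇒ S*(5)=96.6182
t_4: node(4,0) S=84.0185 payoff=65.7215 vs cont=63.1655 → 65.7215 [stop]  node(4,1) S=111.1073 payoff=38.6327 vs cont=36.7395 → 38.6327 [stop]  node(4,2) S=146.9300 payoff=2.8100 vs cont=13.2678 → 13.2678 [wait]  node(4,3) S=194.3024 payoff=0.0000 vs cont=2.2071 → 2.2071 [wait]  node(4,4) S=256.9485 payoff=0.0000 vs cont=0.0000 → 0.0000 [wait]  ⇒ S*(4)=111.1073
t_3: node(3,0) S=96.6182 payoff=53.1218 vs cont=50.5658 → 53.1218 [stop]  node(3,1) S=127.7693 payoff=21.9707 vs cont=24.8325 → 24.8325 [wait]  node(3,2) S=168.9641 payoff=0.0000 vs cont=7.3111 → 7.3111 [wait]  node(3,3) S=223.4406 payoff=0.0000 vs cont=1.0260 → 1.0260 [wait]  ⇒ S*(3)=96.6182
t_2: node(2,0) S=111.1073 payoff=38.6327 vs cont=37.5593 → 38.6327 [stop]  node(2,1) S=146.9300 payoff=2.8100 vs cont=15.3313 → 15.3313 [wait]  node(2,2) S=194.3024 payoff=0.0000 vs cont=3.9302 → 3.9302 [wait]  ⇒ S*(2)=111.1073
t_1: node(1,0) S=127.7693 payoff=21.9707 vs cont=25.9016 → 25.9016 [wait]  node(1,1) S=168.9641 payoff=0.0000 vs cont=9.1631 → 9.1631 [wait]  ⇒ S*(1)=-
t_0: node(0,0) S=146.9300 payoff=2.8100 vs cont=16.7878 → 16.7878 [wait]  ⇒ S*(0)=-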